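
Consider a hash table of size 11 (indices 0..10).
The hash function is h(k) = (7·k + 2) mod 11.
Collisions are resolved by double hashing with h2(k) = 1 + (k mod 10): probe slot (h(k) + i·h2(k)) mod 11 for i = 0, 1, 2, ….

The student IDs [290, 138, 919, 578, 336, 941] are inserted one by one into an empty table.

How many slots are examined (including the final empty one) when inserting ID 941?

2

290: h=8 → slot 8
138: h=0 → slot 0
919: h=0, h2=10, probe 0,10 → slot 10
578: h=0, h2=9, probe 0,9 → slot 9
336: h=0, h2=7, probe 0,7 → slot 7
941: h=0, h2=2, probe 0,2 → slot 2
Table: [138, ∅, 941, ∅, ∅, ∅, ∅, 336, 290, 578, 919]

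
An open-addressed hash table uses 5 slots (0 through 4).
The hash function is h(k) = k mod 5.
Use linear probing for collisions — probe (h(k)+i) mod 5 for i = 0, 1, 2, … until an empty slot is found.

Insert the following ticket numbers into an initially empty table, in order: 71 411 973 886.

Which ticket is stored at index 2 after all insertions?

71 hashes to 1; slot 1 is free → place at 1.
411 hashes to 1; 1 taken → place at 2.
973 hashes to 3; slot 3 is free → place at 3.
886 hashes to 1; 1,2,3 taken → place at 4.
Table: [., 71, 411, 973, 886]

411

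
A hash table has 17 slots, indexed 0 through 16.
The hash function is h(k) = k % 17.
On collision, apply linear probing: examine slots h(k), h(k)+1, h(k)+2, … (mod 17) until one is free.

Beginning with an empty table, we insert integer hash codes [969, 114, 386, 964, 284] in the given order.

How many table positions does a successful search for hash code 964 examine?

969 hashes to 0; slot 0 is free → place at 0.
114 hashes to 12; slot 12 is free → place at 12.
386 hashes to 12; 12 taken → place at 13.
964 hashes to 12; 12,13 taken → place at 14.
284 hashes to 12; 12,13,14 taken → place at 15.
Table: [969, ., ., ., ., ., ., ., ., ., ., ., 114, 386, 964, 284, .]
Lookup 964: h=12, probe 12,13,14 → found at 14.

3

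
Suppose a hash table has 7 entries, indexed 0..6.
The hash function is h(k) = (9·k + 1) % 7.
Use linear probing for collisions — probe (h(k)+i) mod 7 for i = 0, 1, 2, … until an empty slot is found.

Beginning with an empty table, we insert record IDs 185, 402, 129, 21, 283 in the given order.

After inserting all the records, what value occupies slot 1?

185: h=0 => slot 0
402: h=0, probe 0,1 => slot 1
129: h=0, probe 0,1,2 => slot 2
21: h=1, probe 1,2,3 => slot 3
283: h=0, probe 0,1,2,3,4 => slot 4
Table: [185, 402, 129, 21, 283, ., .]

402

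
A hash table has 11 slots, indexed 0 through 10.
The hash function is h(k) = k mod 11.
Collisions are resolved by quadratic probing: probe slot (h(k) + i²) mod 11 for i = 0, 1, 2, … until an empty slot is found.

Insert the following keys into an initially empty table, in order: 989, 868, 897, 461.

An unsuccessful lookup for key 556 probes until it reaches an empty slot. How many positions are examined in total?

Insert 989: h=10, slot 10 empty -> index 10.
Insert 868: h=10, slot 10 occupied -> index 0.
Insert 897: h=6, slot 6 empty -> index 6.
Insert 461: h=10, slots 10,0 occupied -> index 3.
Table: [868, ., ., 461, ., ., 897, ., ., ., 989]
Lookup 556: h=6, probe 6,7 → slot 7 empty, not found.

2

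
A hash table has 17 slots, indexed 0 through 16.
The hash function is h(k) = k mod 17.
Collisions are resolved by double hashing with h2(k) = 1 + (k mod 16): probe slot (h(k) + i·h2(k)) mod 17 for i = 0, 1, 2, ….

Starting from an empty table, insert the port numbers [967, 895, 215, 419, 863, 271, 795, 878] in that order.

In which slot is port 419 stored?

Insert 967: h=15, slot 15 empty -> index 15.
Insert 895: h=11, slot 11 empty -> index 11.
Insert 215: h=11, h2=8, slot 11 occupied -> index 2.
Insert 419: h=11, h2=4, slots 11,15,2 occupied -> index 6.
Insert 863: h=13, slot 13 empty -> index 13.
Insert 271: h=16, slot 16 empty -> index 16.
Insert 795: h=13, h2=12, slot 13 occupied -> index 8.
Insert 878: h=11, h2=15, slot 11 occupied -> index 9.
Table: [_, _, 215, _, _, _, 419, _, 795, 878, _, 895, _, 863, _, 967, 271]

6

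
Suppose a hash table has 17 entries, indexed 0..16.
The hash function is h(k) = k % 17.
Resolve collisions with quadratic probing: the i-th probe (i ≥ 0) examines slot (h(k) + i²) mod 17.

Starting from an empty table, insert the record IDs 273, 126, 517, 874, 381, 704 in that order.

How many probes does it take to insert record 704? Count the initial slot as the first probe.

273 hashes to 1; slot 1 is free -> place at 1.
126 hashes to 7; slot 7 is free -> place at 7.
517 hashes to 7; 7 taken -> place at 8.
874 hashes to 7; 7,8 taken -> place at 11.
381 hashes to 7; 7,8,11 taken -> place at 16.
704 hashes to 7; 7,8,11,16 taken -> place at 6.
Table: [_, 273, _, _, _, _, 704, 126, 517, _, _, 874, _, _, _, _, 381]

5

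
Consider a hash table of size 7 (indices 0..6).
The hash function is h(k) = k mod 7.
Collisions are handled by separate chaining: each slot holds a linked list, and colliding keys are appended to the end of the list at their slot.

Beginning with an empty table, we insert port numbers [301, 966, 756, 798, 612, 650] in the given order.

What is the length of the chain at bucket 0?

4

Insert 301: h=0, bucket 0 empty -> new chain.
Insert 966: h=0, bucket 0 nonempty -> append to chain.
Insert 756: h=0, bucket 0 nonempty -> append to chain.
Insert 798: h=0, bucket 0 nonempty -> append to chain.
Insert 612: h=3, bucket 3 empty -> new chain.
Insert 650: h=6, bucket 6 empty -> new chain.
Final buckets:
0: 301 -> 966 -> 756 -> 798
1: .
2: .
3: 612
4: .
5: .
6: 650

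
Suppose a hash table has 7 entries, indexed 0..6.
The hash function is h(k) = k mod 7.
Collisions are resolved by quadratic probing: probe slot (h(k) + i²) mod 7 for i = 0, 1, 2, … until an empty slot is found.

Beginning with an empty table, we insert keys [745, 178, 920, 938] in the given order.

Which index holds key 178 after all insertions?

4

745: h=3 -> slot 3
178: h=3, probe 3,4 -> slot 4
920: h=3, probe 3,4,0 -> slot 0
938: h=0, probe 0,1 -> slot 1
Table: [920, 938, ∅, 745, 178, ∅, ∅]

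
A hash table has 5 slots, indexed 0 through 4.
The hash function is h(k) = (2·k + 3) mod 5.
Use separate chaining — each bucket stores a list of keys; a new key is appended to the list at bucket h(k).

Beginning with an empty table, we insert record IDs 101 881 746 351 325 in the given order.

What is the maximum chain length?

4

101 -> bucket 0
881 -> bucket 0 (collision)
746 -> bucket 0 (collision)
351 -> bucket 0 (collision)
325 -> bucket 3
Final buckets:
0: 101 -> 881 -> 746 -> 351
1: —
2: —
3: 325
4: —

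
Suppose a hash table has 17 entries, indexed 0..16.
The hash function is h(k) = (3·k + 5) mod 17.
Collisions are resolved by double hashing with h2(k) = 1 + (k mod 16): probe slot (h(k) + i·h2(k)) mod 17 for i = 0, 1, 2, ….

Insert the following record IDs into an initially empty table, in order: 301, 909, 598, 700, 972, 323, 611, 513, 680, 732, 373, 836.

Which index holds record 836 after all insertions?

301: h=7 -> slot 7
909: h=12 -> slot 12
598: h=14 -> slot 14
700: h=14, h2=13, probe 14,10 -> slot 10
972: h=14, h2=13, probe 14,10,6 -> slot 6
323: h=5 -> slot 5
611: h=2 -> slot 2
513: h=14, h2=2, probe 14,16 -> slot 16
680: h=5, h2=9, probe 5,14,6,15 -> slot 15
732: h=8 -> slot 8
373: h=2, h2=6, probe 2,8,14,3 -> slot 3
836: h=14, h2=5, probe 14,2,7,12,0 -> slot 0
Table: [836, ∅, 611, 373, ∅, 323, 972, 301, 732, ∅, 700, ∅, 909, ∅, 598, 680, 513]

0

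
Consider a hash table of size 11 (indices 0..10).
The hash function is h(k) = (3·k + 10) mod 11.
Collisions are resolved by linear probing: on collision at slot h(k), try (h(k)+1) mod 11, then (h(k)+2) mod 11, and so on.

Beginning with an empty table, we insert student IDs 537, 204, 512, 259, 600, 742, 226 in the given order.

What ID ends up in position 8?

259

Insert 537: h=4, slot 4 empty -> index 4.
Insert 204: h=6, slot 6 empty -> index 6.
Insert 512: h=6, slot 6 occupied -> index 7.
Insert 259: h=6, slots 6,7 occupied -> index 8.
Insert 600: h=6, slots 6,7,8 occupied -> index 9.
Insert 742: h=3, slot 3 empty -> index 3.
Insert 226: h=6, slots 6,7,8,9 occupied -> index 10.
Table: [., ., ., 742, 537, ., 204, 512, 259, 600, 226]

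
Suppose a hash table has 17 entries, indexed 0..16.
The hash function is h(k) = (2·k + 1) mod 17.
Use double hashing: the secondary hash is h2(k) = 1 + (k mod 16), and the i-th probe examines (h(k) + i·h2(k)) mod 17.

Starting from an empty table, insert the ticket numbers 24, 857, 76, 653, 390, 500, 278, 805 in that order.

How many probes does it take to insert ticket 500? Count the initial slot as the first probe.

2

Insert 24: h=15, slot 15 empty → index 15.
Insert 857: h=15, h2=10, slot 15 occupied → index 8.
Insert 76: h=0, slot 0 empty → index 0.
Insert 653: h=15, h2=14, slot 15 occupied → index 12.
Insert 390: h=16, slot 16 empty → index 16.
Insert 500: h=15, h2=5, slot 15 occupied → index 3.
Insert 278: h=13, slot 13 empty → index 13.
Insert 805: h=13, h2=6, slot 13 occupied → index 2.
Table: [76, -, 805, 500, -, -, -, -, 857, -, -, -, 653, 278, -, 24, 390]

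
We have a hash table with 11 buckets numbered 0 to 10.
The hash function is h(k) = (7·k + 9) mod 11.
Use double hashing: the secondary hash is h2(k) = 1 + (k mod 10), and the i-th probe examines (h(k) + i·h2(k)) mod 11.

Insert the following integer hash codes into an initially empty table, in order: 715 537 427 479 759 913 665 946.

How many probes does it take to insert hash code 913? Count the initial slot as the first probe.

2

715: h=9 -> slot 9
537: h=6 -> slot 6
427: h=6, h2=8, probe 6,3 -> slot 3
479: h=7 -> slot 7
759: h=9, h2=10, probe 9,8 -> slot 8
913: h=9, h2=4, probe 9,2 -> slot 2
665: h=0 -> slot 0
946: h=9, h2=7, probe 9,5 -> slot 5
Table: [665, _, 913, 427, _, 946, 537, 479, 759, 715, _]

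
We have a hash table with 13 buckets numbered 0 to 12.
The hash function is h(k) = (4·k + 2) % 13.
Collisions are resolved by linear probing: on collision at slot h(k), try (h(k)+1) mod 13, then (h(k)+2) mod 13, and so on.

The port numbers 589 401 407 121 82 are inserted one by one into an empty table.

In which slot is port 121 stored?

8

589 hashes to 5; slot 5 is free -> place at 5.
401 hashes to 7; slot 7 is free -> place at 7.
407 hashes to 5; 5 taken -> place at 6.
121 hashes to 5; 5,6,7 taken -> place at 8.
82 hashes to 5; 5,6,7,8 taken -> place at 9.
Table: [., ., ., ., ., 589, 407, 401, 121, 82, ., ., .]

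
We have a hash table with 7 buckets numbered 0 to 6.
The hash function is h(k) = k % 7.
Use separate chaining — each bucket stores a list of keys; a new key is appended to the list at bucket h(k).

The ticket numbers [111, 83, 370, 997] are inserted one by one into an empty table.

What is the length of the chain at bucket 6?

Insert 111: h=6, bucket 6 empty → new chain.
Insert 83: h=6, bucket 6 nonempty → append to chain.
Insert 370: h=6, bucket 6 nonempty → append to chain.
Insert 997: h=3, bucket 3 empty → new chain.
Final buckets:
0: ∅
1: ∅
2: ∅
3: 997
4: ∅
5: ∅
6: 111 -> 83 -> 370

3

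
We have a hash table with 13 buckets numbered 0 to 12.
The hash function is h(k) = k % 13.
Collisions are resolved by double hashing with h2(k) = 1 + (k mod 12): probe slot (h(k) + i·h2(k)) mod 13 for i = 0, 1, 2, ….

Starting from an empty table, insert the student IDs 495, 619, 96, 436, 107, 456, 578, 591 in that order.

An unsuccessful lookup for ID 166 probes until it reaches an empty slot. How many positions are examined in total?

4

495 hashes to 1; slot 1 is free → place at 1.
619 hashes to 8; slot 8 is free → place at 8.
96 hashes to 5; slot 5 is free → place at 5.
436 hashes to 7; slot 7 is free → place at 7.
107 hashes to 3; slot 3 is free → place at 3.
456 hashes to 1, h2=1; 1 taken → place at 2.
578 hashes to 6; slot 6 is free → place at 6.
591 hashes to 6, h2=4; 6 taken → place at 10.
Table: [_, 495, 456, 107, _, 96, 578, 436, 619, _, 591, _, _]
Lookup 166: h=10, h2=11, probe 10,8,6,4 → slot 4 empty, not found.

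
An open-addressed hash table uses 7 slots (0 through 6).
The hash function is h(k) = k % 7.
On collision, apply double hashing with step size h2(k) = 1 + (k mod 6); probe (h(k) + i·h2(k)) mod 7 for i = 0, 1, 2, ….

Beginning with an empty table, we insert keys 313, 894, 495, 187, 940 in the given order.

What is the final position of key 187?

0

313: h=5 => slot 5
894: h=5, h2=1, probe 5,6 => slot 6
495: h=5, h2=4, probe 5,2 => slot 2
187: h=5, h2=2, probe 5,0 => slot 0
940: h=2, h2=5, probe 2,0,5,3 => slot 3
Table: [187, ., 495, 940, ., 313, 894]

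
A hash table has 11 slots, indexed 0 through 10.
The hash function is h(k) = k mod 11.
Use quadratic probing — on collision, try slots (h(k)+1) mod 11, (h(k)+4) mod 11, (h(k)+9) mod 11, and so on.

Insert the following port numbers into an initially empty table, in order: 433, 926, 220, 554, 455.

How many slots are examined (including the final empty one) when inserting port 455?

Insert 433: h=4, slot 4 empty -> index 4.
Insert 926: h=2, slot 2 empty -> index 2.
Insert 220: h=0, slot 0 empty -> index 0.
Insert 554: h=4, slot 4 occupied -> index 5.
Insert 455: h=4, slots 4,5 occupied -> index 8.
Table: [220, -, 926, -, 433, 554, -, -, 455, -, -]

3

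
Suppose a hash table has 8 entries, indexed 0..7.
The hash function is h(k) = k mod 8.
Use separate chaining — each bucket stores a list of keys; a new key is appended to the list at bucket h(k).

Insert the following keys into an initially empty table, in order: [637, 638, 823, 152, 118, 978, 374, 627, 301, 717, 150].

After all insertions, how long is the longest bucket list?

Insert 637: h=5, bucket 5 empty → new chain.
Insert 638: h=6, bucket 6 empty → new chain.
Insert 823: h=7, bucket 7 empty → new chain.
Insert 152: h=0, bucket 0 empty → new chain.
Insert 118: h=6, bucket 6 nonempty → append to chain.
Insert 978: h=2, bucket 2 empty → new chain.
Insert 374: h=6, bucket 6 nonempty → append to chain.
Insert 627: h=3, bucket 3 empty → new chain.
Insert 301: h=5, bucket 5 nonempty → append to chain.
Insert 717: h=5, bucket 5 nonempty → append to chain.
Insert 150: h=6, bucket 6 nonempty → append to chain.
Final buckets:
0: 152
1: -
2: 978
3: 627
4: -
5: 637 -> 301 -> 717
6: 638 -> 118 -> 374 -> 150
7: 823

4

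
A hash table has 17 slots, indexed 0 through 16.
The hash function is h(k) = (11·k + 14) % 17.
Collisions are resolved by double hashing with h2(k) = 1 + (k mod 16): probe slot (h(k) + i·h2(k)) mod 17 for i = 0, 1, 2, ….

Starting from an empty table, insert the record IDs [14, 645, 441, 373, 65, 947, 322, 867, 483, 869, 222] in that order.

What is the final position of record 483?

14 hashes to 15; slot 15 is free → place at 15.
645 hashes to 3; slot 3 is free → place at 3.
441 hashes to 3, h2=10; 3 taken → place at 13.
373 hashes to 3, h2=6; 3 taken → place at 9.
65 hashes to 15, h2=2; 15 taken → place at 0.
947 hashes to 10; slot 10 is free → place at 10.
322 hashes to 3, h2=3; 3 taken → place at 6.
867 hashes to 14; slot 14 is free → place at 14.
483 hashes to 6, h2=4; 6,10,14 taken → place at 1.
869 hashes to 2; slot 2 is free → place at 2.
222 hashes to 8; slot 8 is free → place at 8.
Table: [65, 483, 869, 645, -, -, 322, -, 222, 373, 947, -, -, 441, 867, 14, -]

1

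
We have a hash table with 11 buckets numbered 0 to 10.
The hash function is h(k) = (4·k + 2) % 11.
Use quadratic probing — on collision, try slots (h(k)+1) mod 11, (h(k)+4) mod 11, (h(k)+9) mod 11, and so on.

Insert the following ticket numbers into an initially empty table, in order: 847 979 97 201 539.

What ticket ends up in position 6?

539

847: h=2 -> slot 2
979: h=2, probe 2,3 -> slot 3
97: h=5 -> slot 5
201: h=3, probe 3,4 -> slot 4
539: h=2, probe 2,3,6 -> slot 6
Table: [—, —, 847, 979, 201, 97, 539, —, —, —, —]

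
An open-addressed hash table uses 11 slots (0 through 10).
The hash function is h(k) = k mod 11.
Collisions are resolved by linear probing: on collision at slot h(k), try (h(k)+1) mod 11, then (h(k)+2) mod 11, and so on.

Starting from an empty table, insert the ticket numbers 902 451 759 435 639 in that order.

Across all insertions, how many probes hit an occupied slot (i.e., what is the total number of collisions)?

5

902 hashes to 0; slot 0 is free -> place at 0.
451 hashes to 0; 0 taken -> place at 1.
759 hashes to 0; 0,1 taken -> place at 2.
435 hashes to 6; slot 6 is free -> place at 6.
639 hashes to 1; 1,2 taken -> place at 3.
Table: [902, 451, 759, 639, ∅, ∅, 435, ∅, ∅, ∅, ∅]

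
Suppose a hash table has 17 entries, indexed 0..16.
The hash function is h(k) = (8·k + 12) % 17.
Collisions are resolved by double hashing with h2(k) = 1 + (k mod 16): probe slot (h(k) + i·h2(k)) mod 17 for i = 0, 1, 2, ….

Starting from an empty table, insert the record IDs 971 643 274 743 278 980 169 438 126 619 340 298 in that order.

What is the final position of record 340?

Insert 971: h=11, slot 11 empty => index 11.
Insert 643: h=5, slot 5 empty => index 5.
Insert 274: h=11, h2=3, slot 11 occupied => index 14.
Insert 743: h=6, slot 6 empty => index 6.
Insert 278: h=9, slot 9 empty => index 9.
Insert 980: h=15, slot 15 empty => index 15.
Insert 169: h=4, slot 4 empty => index 4.
Insert 438: h=14, h2=7, slots 14,4,11 occupied => index 1.
Insert 126: h=0, slot 0 empty => index 0.
Insert 619: h=0, h2=12, slot 0 occupied => index 12.
Insert 340: h=12, h2=5, slots 12,0,5 occupied => index 10.
Insert 298: h=16, slot 16 empty => index 16.
Table: [126, 438, ∅, ∅, 169, 643, 743, ∅, ∅, 278, 340, 971, 619, ∅, 274, 980, 298]

10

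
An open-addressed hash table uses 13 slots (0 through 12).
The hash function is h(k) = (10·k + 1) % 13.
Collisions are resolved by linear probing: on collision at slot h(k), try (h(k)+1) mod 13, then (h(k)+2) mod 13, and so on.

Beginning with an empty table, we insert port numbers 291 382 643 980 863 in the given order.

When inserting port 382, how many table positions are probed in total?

2

291 hashes to 12; slot 12 is free -> place at 12.
382 hashes to 12; 12 taken -> place at 0.
643 hashes to 9; slot 9 is free -> place at 9.
980 hashes to 12; 12,0 taken -> place at 1.
863 hashes to 12; 12,0,1 taken -> place at 2.
Table: [382, 980, 863, ∅, ∅, ∅, ∅, ∅, ∅, 643, ∅, ∅, 291]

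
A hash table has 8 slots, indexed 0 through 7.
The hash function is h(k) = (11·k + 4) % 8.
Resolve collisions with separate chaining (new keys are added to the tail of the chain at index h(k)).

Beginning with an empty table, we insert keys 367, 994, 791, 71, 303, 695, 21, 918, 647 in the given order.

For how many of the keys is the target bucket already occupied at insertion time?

367 -> bucket 1
994 -> bucket 2
791 -> bucket 1 (collision)
71 -> bucket 1 (collision)
303 -> bucket 1 (collision)
695 -> bucket 1 (collision)
21 -> bucket 3
918 -> bucket 6
647 -> bucket 1 (collision)
Final buckets:
0: ∅
1: 367 -> 791 -> 71 -> 303 -> 695 -> 647
2: 994
3: 21
4: ∅
5: ∅
6: 918
7: ∅

5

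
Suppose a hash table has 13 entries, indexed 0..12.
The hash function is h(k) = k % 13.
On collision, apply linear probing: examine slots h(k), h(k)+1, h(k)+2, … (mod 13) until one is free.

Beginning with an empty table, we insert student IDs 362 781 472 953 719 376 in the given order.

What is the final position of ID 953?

Insert 362: h=11, slot 11 empty => index 11.
Insert 781: h=1, slot 1 empty => index 1.
Insert 472: h=4, slot 4 empty => index 4.
Insert 953: h=4, slot 4 occupied => index 5.
Insert 719: h=4, slots 4,5 occupied => index 6.
Insert 376: h=12, slot 12 empty => index 12.
Table: [—, 781, —, —, 472, 953, 719, —, —, —, —, 362, 376]

5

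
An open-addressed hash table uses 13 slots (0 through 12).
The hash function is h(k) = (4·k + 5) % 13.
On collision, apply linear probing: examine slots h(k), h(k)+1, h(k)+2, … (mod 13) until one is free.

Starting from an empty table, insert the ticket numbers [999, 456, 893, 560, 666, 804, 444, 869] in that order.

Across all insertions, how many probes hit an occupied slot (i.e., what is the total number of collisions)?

Insert 999: h=10, slot 10 empty => index 10.
Insert 456: h=9, slot 9 empty => index 9.
Insert 893: h=2, slot 2 empty => index 2.
Insert 560: h=9, slots 9,10 occupied => index 11.
Insert 666: h=4, slot 4 empty => index 4.
Insert 804: h=10, slots 10,11 occupied => index 12.
Insert 444: h=0, slot 0 empty => index 0.
Insert 869: h=10, slots 10,11,12,0 occupied => index 1.
Table: [444, 869, 893, _, 666, _, _, _, _, 456, 999, 560, 804]

8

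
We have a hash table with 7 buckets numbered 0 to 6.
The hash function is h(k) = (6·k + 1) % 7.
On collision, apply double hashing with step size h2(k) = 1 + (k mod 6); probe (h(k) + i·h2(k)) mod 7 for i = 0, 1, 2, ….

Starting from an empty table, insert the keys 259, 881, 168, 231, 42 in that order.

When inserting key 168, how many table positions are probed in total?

3

Insert 259: h=1, slot 1 empty → index 1.
Insert 881: h=2, slot 2 empty → index 2.
Insert 168: h=1, h2=1, slots 1,2 occupied → index 3.
Insert 231: h=1, h2=4, slot 1 occupied → index 5.
Insert 42: h=1, h2=1, slots 1,2,3 occupied → index 4.
Table: [∅, 259, 881, 168, 42, 231, ∅]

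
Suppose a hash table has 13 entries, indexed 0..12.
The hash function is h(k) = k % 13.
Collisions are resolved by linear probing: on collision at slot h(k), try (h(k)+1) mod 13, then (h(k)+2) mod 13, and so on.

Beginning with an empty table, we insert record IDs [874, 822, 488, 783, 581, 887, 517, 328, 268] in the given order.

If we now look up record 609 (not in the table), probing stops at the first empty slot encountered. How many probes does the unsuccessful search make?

2

874: h=3 → slot 3
822: h=3, probe 3,4 → slot 4
488: h=7 → slot 7
783: h=3, probe 3,4,5 → slot 5
581: h=9 → slot 9
887: h=3, probe 3,4,5,6 → slot 6
517: h=10 → slot 10
328: h=3, probe 3,4,5,6,7,8 → slot 8
268: h=8, probe 8,9,10,11 → slot 11
Table: [—, —, —, 874, 822, 783, 887, 488, 328, 581, 517, 268, —]
Lookup 609: h=11, probe 11,12 → slot 12 empty, not found.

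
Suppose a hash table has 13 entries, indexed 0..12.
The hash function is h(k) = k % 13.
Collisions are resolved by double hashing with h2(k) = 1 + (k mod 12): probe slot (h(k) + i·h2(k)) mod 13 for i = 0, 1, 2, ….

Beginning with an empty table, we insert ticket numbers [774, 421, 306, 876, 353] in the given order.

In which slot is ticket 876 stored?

6

774 hashes to 7; slot 7 is free → place at 7.
421 hashes to 5; slot 5 is free → place at 5.
306 hashes to 7, h2=7; 7 taken → place at 1.
876 hashes to 5, h2=1; 5 taken → place at 6.
353 hashes to 2; slot 2 is free → place at 2.
Table: [—, 306, 353, —, —, 421, 876, 774, —, —, —, —, —]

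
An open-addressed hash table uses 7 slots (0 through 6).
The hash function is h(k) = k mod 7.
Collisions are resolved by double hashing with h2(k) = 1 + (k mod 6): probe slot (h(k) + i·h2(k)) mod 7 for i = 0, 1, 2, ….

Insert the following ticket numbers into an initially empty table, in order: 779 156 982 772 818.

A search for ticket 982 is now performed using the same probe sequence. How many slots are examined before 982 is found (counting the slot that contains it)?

2

779: h=2 => slot 2
156: h=2, h2=1, probe 2,3 => slot 3
982: h=2, h2=5, probe 2,0 => slot 0
772: h=2, h2=5, probe 2,0,5 => slot 5
818: h=6 => slot 6
Table: [982, _, 779, 156, _, 772, 818]
Lookup 982: h=2, h2=5, probe 2,0 → found at 0.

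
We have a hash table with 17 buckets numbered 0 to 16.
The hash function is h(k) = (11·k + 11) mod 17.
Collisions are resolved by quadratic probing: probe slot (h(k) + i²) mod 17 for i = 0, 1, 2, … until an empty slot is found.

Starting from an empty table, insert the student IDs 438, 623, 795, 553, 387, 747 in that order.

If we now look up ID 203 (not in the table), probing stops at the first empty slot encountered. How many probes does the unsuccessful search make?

3

438: h=1 => slot 1
623: h=13 => slot 13
795: h=1, probe 1,2 => slot 2
553: h=8 => slot 8
387: h=1, probe 1,2,5 => slot 5
747: h=0 => slot 0
Table: [747, 438, 795, _, _, 387, _, _, 553, _, _, _, _, 623, _, _, _]
Lookup 203: h=0, probe 0,1,4 → slot 4 empty, not found.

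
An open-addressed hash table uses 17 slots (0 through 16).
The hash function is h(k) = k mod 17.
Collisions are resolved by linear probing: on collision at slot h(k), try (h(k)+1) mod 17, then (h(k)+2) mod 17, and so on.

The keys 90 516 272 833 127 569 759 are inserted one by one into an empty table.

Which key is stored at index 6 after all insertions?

516

Insert 90: h=5, slot 5 empty → index 5.
Insert 516: h=6, slot 6 empty → index 6.
Insert 272: h=0, slot 0 empty → index 0.
Insert 833: h=0, slot 0 occupied → index 1.
Insert 127: h=8, slot 8 empty → index 8.
Insert 569: h=8, slot 8 occupied → index 9.
Insert 759: h=11, slot 11 empty → index 11.
Table: [272, 833, ∅, ∅, ∅, 90, 516, ∅, 127, 569, ∅, 759, ∅, ∅, ∅, ∅, ∅]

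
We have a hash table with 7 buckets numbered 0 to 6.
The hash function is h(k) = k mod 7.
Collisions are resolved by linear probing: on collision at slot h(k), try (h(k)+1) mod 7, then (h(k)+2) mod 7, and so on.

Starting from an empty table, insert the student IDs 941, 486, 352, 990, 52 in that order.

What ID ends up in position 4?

486

941: h=3 -> slot 3
486: h=3, probe 3,4 -> slot 4
352: h=2 -> slot 2
990: h=3, probe 3,4,5 -> slot 5
52: h=3, probe 3,4,5,6 -> slot 6
Table: [., ., 352, 941, 486, 990, 52]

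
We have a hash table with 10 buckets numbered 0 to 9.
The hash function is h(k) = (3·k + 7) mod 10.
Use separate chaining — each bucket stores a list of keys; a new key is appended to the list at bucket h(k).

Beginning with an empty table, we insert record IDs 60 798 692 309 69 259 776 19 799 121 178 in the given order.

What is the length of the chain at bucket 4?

60 -> bucket 7
798 -> bucket 1
692 -> bucket 3
309 -> bucket 4
69 -> bucket 4 (collision)
259 -> bucket 4 (collision)
776 -> bucket 5
19 -> bucket 4 (collision)
799 -> bucket 4 (collision)
121 -> bucket 0
178 -> bucket 1 (collision)
Final buckets:
0: 121
1: 798 -> 178
2: .
3: 692
4: 309 -> 69 -> 259 -> 19 -> 799
5: 776
6: .
7: 60
8: .
9: .

5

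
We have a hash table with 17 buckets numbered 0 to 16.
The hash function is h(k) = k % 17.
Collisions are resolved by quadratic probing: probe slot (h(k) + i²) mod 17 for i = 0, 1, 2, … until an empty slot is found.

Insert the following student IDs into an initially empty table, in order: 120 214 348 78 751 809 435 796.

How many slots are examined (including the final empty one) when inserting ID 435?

4

Insert 120: h=1, slot 1 empty -> index 1.
Insert 214: h=10, slot 10 empty -> index 10.
Insert 348: h=8, slot 8 empty -> index 8.
Insert 78: h=10, slot 10 occupied -> index 11.
Insert 751: h=3, slot 3 empty -> index 3.
Insert 809: h=10, slots 10,11 occupied -> index 14.
Insert 435: h=10, slots 10,11,14 occupied -> index 2.
Insert 796: h=14, slot 14 occupied -> index 15.
Table: [-, 120, 435, 751, -, -, -, -, 348, -, 214, 78, -, -, 809, 796, -]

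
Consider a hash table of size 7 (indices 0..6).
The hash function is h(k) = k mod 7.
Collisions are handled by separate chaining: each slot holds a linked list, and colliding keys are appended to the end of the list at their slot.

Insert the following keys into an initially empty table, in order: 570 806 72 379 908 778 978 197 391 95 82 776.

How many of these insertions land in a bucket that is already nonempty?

6

Insert 570: h=3, bucket 3 empty -> new chain.
Insert 806: h=1, bucket 1 empty -> new chain.
Insert 72: h=2, bucket 2 empty -> new chain.
Insert 379: h=1, bucket 1 nonempty -> append to chain.
Insert 908: h=5, bucket 5 empty -> new chain.
Insert 778: h=1, bucket 1 nonempty -> append to chain.
Insert 978: h=5, bucket 5 nonempty -> append to chain.
Insert 197: h=1, bucket 1 nonempty -> append to chain.
Insert 391: h=6, bucket 6 empty -> new chain.
Insert 95: h=4, bucket 4 empty -> new chain.
Insert 82: h=5, bucket 5 nonempty -> append to chain.
Insert 776: h=6, bucket 6 nonempty -> append to chain.
Final buckets:
0: .
1: 806 -> 379 -> 778 -> 197
2: 72
3: 570
4: 95
5: 908 -> 978 -> 82
6: 391 -> 776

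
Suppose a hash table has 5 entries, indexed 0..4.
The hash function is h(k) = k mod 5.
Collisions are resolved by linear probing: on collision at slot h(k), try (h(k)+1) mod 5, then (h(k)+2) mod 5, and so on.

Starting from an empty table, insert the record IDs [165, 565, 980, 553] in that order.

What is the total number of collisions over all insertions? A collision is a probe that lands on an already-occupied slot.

3

165: h=0 => slot 0
565: h=0, probe 0,1 => slot 1
980: h=0, probe 0,1,2 => slot 2
553: h=3 => slot 3
Table: [165, 565, 980, 553, -]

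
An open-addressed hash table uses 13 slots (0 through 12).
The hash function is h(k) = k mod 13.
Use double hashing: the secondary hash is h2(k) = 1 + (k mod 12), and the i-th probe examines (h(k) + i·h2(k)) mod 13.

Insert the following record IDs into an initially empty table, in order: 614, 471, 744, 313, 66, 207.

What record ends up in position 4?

614: h=3 → slot 3
471: h=3, h2=4, probe 3,7 → slot 7
744: h=3, h2=1, probe 3,4 → slot 4
313: h=1 → slot 1
66: h=1, h2=7, probe 1,8 → slot 8
207: h=12 → slot 12
Table: [_, 313, _, 614, 744, _, _, 471, 66, _, _, _, 207]

744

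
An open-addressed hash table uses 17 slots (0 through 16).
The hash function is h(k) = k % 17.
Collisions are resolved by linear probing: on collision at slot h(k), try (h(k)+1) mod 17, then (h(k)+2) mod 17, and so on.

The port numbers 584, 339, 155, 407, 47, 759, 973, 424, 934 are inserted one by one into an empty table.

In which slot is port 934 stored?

584 hashes to 6; slot 6 is free → place at 6.
339 hashes to 16; slot 16 is free → place at 16.
155 hashes to 2; slot 2 is free → place at 2.
407 hashes to 16; 16 taken → place at 0.
47 hashes to 13; slot 13 is free → place at 13.
759 hashes to 11; slot 11 is free → place at 11.
973 hashes to 4; slot 4 is free → place at 4.
424 hashes to 16; 16,0 taken → place at 1.
934 hashes to 16; 16,0,1,2 taken → place at 3.
Table: [407, 424, 155, 934, 973, ∅, 584, ∅, ∅, ∅, ∅, 759, ∅, 47, ∅, ∅, 339]

3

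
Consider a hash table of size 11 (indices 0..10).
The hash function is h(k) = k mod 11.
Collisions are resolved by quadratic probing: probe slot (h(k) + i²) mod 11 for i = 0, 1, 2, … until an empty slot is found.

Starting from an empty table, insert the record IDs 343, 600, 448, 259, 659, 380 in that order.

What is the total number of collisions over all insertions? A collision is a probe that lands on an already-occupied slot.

4

Insert 343: h=2, slot 2 empty -> index 2.
Insert 600: h=6, slot 6 empty -> index 6.
Insert 448: h=8, slot 8 empty -> index 8.
Insert 259: h=6, slot 6 occupied -> index 7.
Insert 659: h=10, slot 10 empty -> index 10.
Insert 380: h=6, slots 6,7,10 occupied -> index 4.
Table: [., ., 343, ., 380, ., 600, 259, 448, ., 659]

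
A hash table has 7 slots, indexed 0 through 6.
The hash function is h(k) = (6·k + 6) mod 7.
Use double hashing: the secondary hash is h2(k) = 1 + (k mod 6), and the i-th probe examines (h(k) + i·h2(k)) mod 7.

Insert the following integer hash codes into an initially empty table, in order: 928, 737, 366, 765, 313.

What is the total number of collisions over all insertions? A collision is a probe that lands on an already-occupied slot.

Insert 928: h=2, slot 2 empty -> index 2.
Insert 737: h=4, slot 4 empty -> index 4.
Insert 366: h=4, h2=1, slot 4 occupied -> index 5.
Insert 765: h=4, h2=4, slot 4 occupied -> index 1.
Insert 313: h=1, h2=2, slot 1 occupied -> index 3.
Table: [-, 765, 928, 313, 737, 366, -]

3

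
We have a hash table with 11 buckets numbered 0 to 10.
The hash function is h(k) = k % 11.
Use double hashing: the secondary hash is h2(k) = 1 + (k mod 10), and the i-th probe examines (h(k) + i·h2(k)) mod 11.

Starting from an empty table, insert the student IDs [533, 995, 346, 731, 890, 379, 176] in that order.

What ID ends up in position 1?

346

533: h=5 → slot 5
995: h=5, h2=6, probe 5,0 → slot 0
346: h=5, h2=7, probe 5,1 → slot 1
731: h=5, h2=2, probe 5,7 → slot 7
890: h=10 → slot 10
379: h=5, h2=10, probe 5,4 → slot 4
176: h=0, h2=7, probe 0,7,3 → slot 3
Table: [995, 346, -, 176, 379, 533, -, 731, -, -, 890]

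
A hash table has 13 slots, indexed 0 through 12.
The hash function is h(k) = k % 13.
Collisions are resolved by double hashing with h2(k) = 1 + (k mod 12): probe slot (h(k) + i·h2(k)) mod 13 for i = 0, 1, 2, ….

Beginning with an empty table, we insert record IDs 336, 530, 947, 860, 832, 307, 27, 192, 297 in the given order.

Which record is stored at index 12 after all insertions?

336 hashes to 11; slot 11 is free → place at 11.
530 hashes to 10; slot 10 is free → place at 10.
947 hashes to 11, h2=12; 11,10 taken → place at 9.
860 hashes to 2; slot 2 is free → place at 2.
832 hashes to 0; slot 0 is free → place at 0.
307 hashes to 8; slot 8 is free → place at 8.
27 hashes to 1; slot 1 is free → place at 1.
192 hashes to 10, h2=1; 10,11 taken → place at 12.
297 hashes to 11, h2=10; 11,8 taken → place at 5.
Table: [832, 27, 860, ∅, ∅, 297, ∅, ∅, 307, 947, 530, 336, 192]

192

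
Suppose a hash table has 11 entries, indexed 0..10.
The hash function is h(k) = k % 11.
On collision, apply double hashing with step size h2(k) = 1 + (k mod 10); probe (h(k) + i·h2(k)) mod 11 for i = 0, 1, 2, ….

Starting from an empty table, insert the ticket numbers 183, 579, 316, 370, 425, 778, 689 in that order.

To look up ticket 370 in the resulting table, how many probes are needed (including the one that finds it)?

3

183 hashes to 7; slot 7 is free -> place at 7.
579 hashes to 7, h2=10; 7 taken -> place at 6.
316 hashes to 8; slot 8 is free -> place at 8.
370 hashes to 7, h2=1; 7,8 taken -> place at 9.
425 hashes to 7, h2=6; 7 taken -> place at 2.
778 hashes to 8, h2=9; 8,6 taken -> place at 4.
689 hashes to 7, h2=10; 7,6 taken -> place at 5.
Table: [∅, ∅, 425, ∅, 778, 689, 579, 183, 316, 370, ∅]
Lookup 370: h=7, h2=1, probe 7,8,9 → found at 9.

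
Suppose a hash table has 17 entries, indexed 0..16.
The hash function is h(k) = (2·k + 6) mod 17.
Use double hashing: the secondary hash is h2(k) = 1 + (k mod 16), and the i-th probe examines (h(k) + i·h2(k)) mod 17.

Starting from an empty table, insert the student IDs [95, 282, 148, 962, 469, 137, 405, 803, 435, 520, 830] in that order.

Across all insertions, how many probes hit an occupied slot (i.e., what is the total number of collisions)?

10

95: h=9 → slot 9
282: h=9, h2=11, probe 9,3 → slot 3
148: h=13 → slot 13
962: h=9, h2=3, probe 9,12 → slot 12
469: h=9, h2=6, probe 9,15 → slot 15
137: h=8 → slot 8
405: h=0 → slot 0
803: h=14 → slot 14
435: h=9, h2=4, probe 9,13,0,4 → slot 4
520: h=9, h2=9, probe 9,1 → slot 1
830: h=0, h2=15, probe 0,15,13,11 → slot 11
Table: [405, 520, -, 282, 435, -, -, -, 137, 95, -, 830, 962, 148, 803, 469, -]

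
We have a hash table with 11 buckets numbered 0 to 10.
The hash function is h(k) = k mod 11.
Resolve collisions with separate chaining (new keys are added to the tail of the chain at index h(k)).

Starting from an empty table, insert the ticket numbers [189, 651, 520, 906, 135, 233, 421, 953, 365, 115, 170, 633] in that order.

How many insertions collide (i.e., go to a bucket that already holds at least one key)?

Insert 189: h=2, bucket 2 empty -> new chain.
Insert 651: h=2, bucket 2 nonempty -> append to chain.
Insert 520: h=3, bucket 3 empty -> new chain.
Insert 906: h=4, bucket 4 empty -> new chain.
Insert 135: h=3, bucket 3 nonempty -> append to chain.
Insert 233: h=2, bucket 2 nonempty -> append to chain.
Insert 421: h=3, bucket 3 nonempty -> append to chain.
Insert 953: h=7, bucket 7 empty -> new chain.
Insert 365: h=2, bucket 2 nonempty -> append to chain.
Insert 115: h=5, bucket 5 empty -> new chain.
Insert 170: h=5, bucket 5 nonempty -> append to chain.
Insert 633: h=6, bucket 6 empty -> new chain.
Final buckets:
0: .
1: .
2: 189 -> 651 -> 233 -> 365
3: 520 -> 135 -> 421
4: 906
5: 115 -> 170
6: 633
7: 953
8: .
9: .
10: .

6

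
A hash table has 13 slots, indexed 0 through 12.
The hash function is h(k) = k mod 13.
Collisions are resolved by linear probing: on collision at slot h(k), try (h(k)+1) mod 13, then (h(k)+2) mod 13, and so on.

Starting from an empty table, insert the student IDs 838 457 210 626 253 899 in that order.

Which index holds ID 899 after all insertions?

5

838: h=6 => slot 6
457: h=2 => slot 2
210: h=2, probe 2,3 => slot 3
626: h=2, probe 2,3,4 => slot 4
253: h=6, probe 6,7 => slot 7
899: h=2, probe 2,3,4,5 => slot 5
Table: [-, -, 457, 210, 626, 899, 838, 253, -, -, -, -, -]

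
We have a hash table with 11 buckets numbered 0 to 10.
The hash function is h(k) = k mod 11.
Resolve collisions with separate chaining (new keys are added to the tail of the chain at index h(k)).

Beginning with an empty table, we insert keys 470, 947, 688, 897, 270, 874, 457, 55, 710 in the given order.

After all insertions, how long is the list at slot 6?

5

Insert 470: h=8, bucket 8 empty -> new chain.
Insert 947: h=1, bucket 1 empty -> new chain.
Insert 688: h=6, bucket 6 empty -> new chain.
Insert 897: h=6, bucket 6 nonempty -> append to chain.
Insert 270: h=6, bucket 6 nonempty -> append to chain.
Insert 874: h=5, bucket 5 empty -> new chain.
Insert 457: h=6, bucket 6 nonempty -> append to chain.
Insert 55: h=0, bucket 0 empty -> new chain.
Insert 710: h=6, bucket 6 nonempty -> append to chain.
Final buckets:
0: 55
1: 947
2: _
3: _
4: _
5: 874
6: 688 -> 897 -> 270 -> 457 -> 710
7: _
8: 470
9: _
10: _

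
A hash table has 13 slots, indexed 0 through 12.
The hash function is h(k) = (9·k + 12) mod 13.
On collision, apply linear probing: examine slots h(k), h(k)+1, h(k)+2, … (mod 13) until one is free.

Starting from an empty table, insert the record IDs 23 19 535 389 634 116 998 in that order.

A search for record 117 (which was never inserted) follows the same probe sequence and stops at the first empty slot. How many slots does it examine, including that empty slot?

23 hashes to 11; slot 11 is free → place at 11.
19 hashes to 1; slot 1 is free → place at 1.
535 hashes to 4; slot 4 is free → place at 4.
389 hashes to 3; slot 3 is free → place at 3.
634 hashes to 11; 11 taken → place at 12.
116 hashes to 3; 3,4 taken → place at 5.
998 hashes to 11; 11,12 taken → place at 0.
Table: [998, 19, ., 389, 535, 116, ., ., ., ., ., 23, 634]
Lookup 117: h=12, probe 12,0,1,2 → slot 2 empty, not found.

4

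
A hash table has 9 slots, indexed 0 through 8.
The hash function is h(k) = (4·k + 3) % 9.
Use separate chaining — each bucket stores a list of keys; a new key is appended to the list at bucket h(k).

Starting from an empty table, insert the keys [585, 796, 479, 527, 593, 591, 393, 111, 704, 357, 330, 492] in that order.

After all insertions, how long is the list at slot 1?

Insert 585: h=3, bucket 3 empty -> new chain.
Insert 796: h=1, bucket 1 empty -> new chain.
Insert 479: h=2, bucket 2 empty -> new chain.
Insert 527: h=5, bucket 5 empty -> new chain.
Insert 593: h=8, bucket 8 empty -> new chain.
Insert 591: h=0, bucket 0 empty -> new chain.
Insert 393: h=0, bucket 0 nonempty -> append to chain.
Insert 111: h=6, bucket 6 empty -> new chain.
Insert 704: h=2, bucket 2 nonempty -> append to chain.
Insert 357: h=0, bucket 0 nonempty -> append to chain.
Insert 330: h=0, bucket 0 nonempty -> append to chain.
Insert 492: h=0, bucket 0 nonempty -> append to chain.
Final buckets:
0: 591 -> 393 -> 357 -> 330 -> 492
1: 796
2: 479 -> 704
3: 585
4: ∅
5: 527
6: 111
7: ∅
8: 593

1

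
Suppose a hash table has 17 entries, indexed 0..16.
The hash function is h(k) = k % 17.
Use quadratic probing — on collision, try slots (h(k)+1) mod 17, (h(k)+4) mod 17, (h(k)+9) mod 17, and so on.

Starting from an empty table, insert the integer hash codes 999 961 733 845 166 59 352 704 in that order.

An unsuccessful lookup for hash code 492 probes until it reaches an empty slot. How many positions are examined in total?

Insert 999: h=13, slot 13 empty -> index 13.
Insert 961: h=9, slot 9 empty -> index 9.
Insert 733: h=2, slot 2 empty -> index 2.
Insert 845: h=12, slot 12 empty -> index 12.
Insert 166: h=13, slot 13 occupied -> index 14.
Insert 59: h=8, slot 8 empty -> index 8.
Insert 352: h=12, slots 12,13 occupied -> index 16.
Insert 704: h=7, slot 7 empty -> index 7.
Table: [_, _, 733, _, _, _, _, 704, 59, 961, _, _, 845, 999, 166, _, 352]
Lookup 492: h=16, probe 16,0 → slot 0 empty, not found.

2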